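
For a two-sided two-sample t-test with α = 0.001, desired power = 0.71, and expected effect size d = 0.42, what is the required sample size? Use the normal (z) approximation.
n = 168 per group

Sample size formula (two-sample t-test, normal approximation):
n = 2 · ((z_{α/2} + z_β) / d)²

z_{α/2} = 3.291 (for α = 0.001, two-sided)
z_β = 0.553 (for power = 0.71)
d = 0.42

n = 2 · ((3.291 + 0.553) / 0.42)²
n = 2 · (9.152)²
n ≈ 167.52
Round up to the next whole number: n = 168 per group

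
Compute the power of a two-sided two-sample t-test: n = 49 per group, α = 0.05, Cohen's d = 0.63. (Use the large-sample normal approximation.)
Power ≈ 0.88

Power calculation (two-sample t-test, normal approximation):
z_β = d · √(n/2) - z_{α/2}
z_β = 0.63 · √(49/2) - 1.960
z_β = 0.63 · 4.950 - 1.960
z_β = 1.158

Power = Φ(z_β) = Φ(1.158) ≈ 0.877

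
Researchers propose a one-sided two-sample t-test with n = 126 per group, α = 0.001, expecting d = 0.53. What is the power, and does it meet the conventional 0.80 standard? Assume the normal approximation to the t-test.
Power ≈ 0.87; the study is adequately powered (power ≥ 0.80)

Power calculation (two-sample t-test, normal approximation):
z_β = d · √(n/2) - z_α
z_β = 0.53 · √(126/2) - 3.090
z_β = 0.53 · 7.937 - 3.090
z_β = 1.117

Power = Φ(z_β) = Φ(1.117) ≈ 0.868

Effect size d = 0.53 is medium by Cohen's convention (0.2/0.5/0.8).

Threshold: power ≥ 0.80 is conventionally adequate.
Power ≈ 0.87 → the study is adequately powered (power ≥ 0.80).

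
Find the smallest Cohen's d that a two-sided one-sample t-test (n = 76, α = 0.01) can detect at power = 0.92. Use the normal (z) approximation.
d ≈ 0.46

Minimum detectable effect (one-sample t-test, normal approximation):
d = (z_{α/2} + z_β) / √n
d = (2.576 + 1.405) / √76
d = 3.981 / 8.718
d ≈ 0.46

By Cohen's convention (0.2 small / 0.5 medium / 0.8 large): small effect.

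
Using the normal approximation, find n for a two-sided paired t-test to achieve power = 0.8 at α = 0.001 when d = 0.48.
n = 75 pairs

Sample size formula (paired t-test, normal approximation):
n = ((z_{α/2} + z_β) / d)²

z_{α/2} = 3.291 (for α = 0.001, two-sided)
z_β = 0.842 (for power = 0.8)
d = 0.48

n = ((3.291 + 0.842) / 0.48)²
n = (8.610)²
n ≈ 74.13
Round up to the next whole number: n = 75 pairs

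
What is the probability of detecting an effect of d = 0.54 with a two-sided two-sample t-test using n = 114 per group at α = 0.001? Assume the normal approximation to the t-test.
Power ≈ 0.78

Power calculation (two-sample t-test, normal approximation):
z_β = d · √(n/2) - z_{α/2}
z_β = 0.54 · √(114/2) - 3.291
z_β = 0.54 · 7.550 - 3.291
z_β = 0.786

Power = Φ(z_β) = Φ(0.786) ≈ 0.784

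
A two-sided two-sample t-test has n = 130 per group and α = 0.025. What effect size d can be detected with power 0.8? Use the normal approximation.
d ≈ 0.38

Minimum detectable effect (two-sample t-test, normal approximation):
d = (z_{α/2} + z_β) / √(n/2)
d = (2.241 + 0.842) / √(130/2)
d = 3.083 / 8.062
d ≈ 0.38

By Cohen's convention (0.2 small / 0.5 medium / 0.8 large): small effect.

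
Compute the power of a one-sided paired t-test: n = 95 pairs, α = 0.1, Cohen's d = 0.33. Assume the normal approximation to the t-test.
Power ≈ 0.97

Power calculation (paired t-test, normal approximation):
z_β = d · √n - z_α
z_β = 0.33 · √95 - 1.282
z_β = 0.33 · 9.747 - 1.282
z_β = 1.935

Power = Φ(z_β) = Φ(1.935) ≈ 0.973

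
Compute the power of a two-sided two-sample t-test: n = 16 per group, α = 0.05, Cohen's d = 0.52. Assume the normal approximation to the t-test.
Power ≈ 0.31

Power calculation (two-sample t-test, normal approximation):
z_β = d · √(n/2) - z_{α/2}
z_β = 0.52 · √(16/2) - 1.960
z_β = 0.52 · 2.828 - 1.960
z_β = -0.489

Power = Φ(z_β) = Φ(-0.489) ≈ 0.312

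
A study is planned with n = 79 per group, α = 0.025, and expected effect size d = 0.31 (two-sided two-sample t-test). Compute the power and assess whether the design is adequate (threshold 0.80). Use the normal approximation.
Power ≈ 0.38; the study is underpowered (power < 0.80)

Power calculation (two-sample t-test, normal approximation):
z_β = d · √(n/2) - z_{α/2}
z_β = 0.31 · √(79/2) - 2.241
z_β = 0.31 · 6.285 - 2.241
z_β = -0.293

Power = Φ(z_β) = Φ(-0.293) ≈ 0.385

Effect size d = 0.31 is small by Cohen's convention (0.2/0.5/0.8).

Threshold: power ≥ 0.80 is conventionally adequate.
Power ≈ 0.38 → the study is underpowered (power < 0.80).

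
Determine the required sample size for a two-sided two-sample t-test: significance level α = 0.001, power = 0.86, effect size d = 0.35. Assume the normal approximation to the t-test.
n = 312 per group

Sample size formula (two-sample t-test, normal approximation):
n = 2 · ((z_{α/2} + z_β) / d)²

z_{α/2} = 3.291 (for α = 0.001, two-sided)
z_β = 1.080 (for power = 0.86)
d = 0.35

n = 2 · ((3.291 + 1.080) / 0.35)²
n = 2 · (12.489)²
n ≈ 311.95
Round up to the next whole number: n = 312 per group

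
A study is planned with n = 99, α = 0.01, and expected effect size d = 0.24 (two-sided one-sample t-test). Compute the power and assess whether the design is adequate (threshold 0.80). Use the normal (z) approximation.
Power ≈ 0.43; the study is underpowered (power < 0.80)

Power calculation (one-sample t-test, normal approximation):
z_β = d · √n - z_{α/2}
z_β = 0.24 · √99 - 2.576
z_β = 0.24 · 9.950 - 2.576
z_β = -0.188

Power = Φ(z_β) = Φ(-0.188) ≈ 0.425

Effect size d = 0.24 is small by Cohen's convention (0.2/0.5/0.8).

Threshold: power ≥ 0.80 is conventionally adequate.
Power ≈ 0.43 → the study is underpowered (power < 0.80).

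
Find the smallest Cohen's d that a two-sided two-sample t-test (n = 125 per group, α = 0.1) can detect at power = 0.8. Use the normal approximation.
d ≈ 0.31

Minimum detectable effect (two-sample t-test, normal approximation):
d = (z_{α/2} + z_β) / √(n/2)
d = (1.645 + 0.842) / √(125/2)
d = 2.486 / 7.906
d ≈ 0.31

By Cohen's convention (0.2 small / 0.5 medium / 0.8 large): small effect.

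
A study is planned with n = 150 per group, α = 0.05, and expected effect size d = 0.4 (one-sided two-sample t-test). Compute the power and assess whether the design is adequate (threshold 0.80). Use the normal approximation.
Power ≈ 0.97; the study is adequately powered (power ≥ 0.80)

Power calculation (two-sample t-test, normal approximation):
z_β = d · √(n/2) - z_α
z_β = 0.4 · √(150/2) - 1.645
z_β = 0.4 · 8.660 - 1.645
z_β = 1.819

Power = Φ(z_β) = Φ(1.819) ≈ 0.966

Effect size d = 0.4 is small by Cohen's convention (0.2/0.5/0.8).

Threshold: power ≥ 0.80 is conventionally adequate.
Power ≈ 0.97 → the study is adequately powered (power ≥ 0.80).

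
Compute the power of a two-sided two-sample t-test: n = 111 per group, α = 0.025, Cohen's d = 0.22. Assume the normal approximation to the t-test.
Power ≈ 0.27

Power calculation (two-sample t-test, normal approximation):
z_β = d · √(n/2) - z_{α/2}
z_β = 0.22 · √(111/2) - 2.241
z_β = 0.22 · 7.450 - 2.241
z_β = -0.602

Power = Φ(z_β) = Φ(-0.602) ≈ 0.273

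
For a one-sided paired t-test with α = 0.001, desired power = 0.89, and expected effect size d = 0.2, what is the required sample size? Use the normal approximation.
n = 466 pairs

Sample size formula (paired t-test, normal approximation):
n = ((z_α + z_β) / d)²

z_α = 3.090 (for α = 0.001, one-sided)
z_β = 1.227 (for power = 0.89)
d = 0.2

n = ((3.090 + 1.227) / 0.2)²
n = (21.585)²
n ≈ 465.91
Round up to the next whole number: n = 466 pairs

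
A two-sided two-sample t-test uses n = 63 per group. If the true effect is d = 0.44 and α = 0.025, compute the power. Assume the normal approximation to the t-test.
Power ≈ 0.59

Power calculation (two-sample t-test, normal approximation):
z_β = d · √(n/2) - z_{α/2}
z_β = 0.44 · √(63/2) - 2.241
z_β = 0.44 · 5.612 - 2.241
z_β = 0.228

Power = Φ(z_β) = Φ(0.228) ≈ 0.590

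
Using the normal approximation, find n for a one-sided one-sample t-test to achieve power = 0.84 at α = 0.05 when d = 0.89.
n = 9

Sample size formula (one-sample t-test, normal approximation):
n = ((z_α + z_β) / d)²

z_α = 1.645 (for α = 0.05, one-sided)
z_β = 0.994 (for power = 0.84)
d = 0.89

n = ((1.645 + 0.994) / 0.89)²
n = (2.965)²
n ≈ 8.79
Round up to the next whole number: n = 9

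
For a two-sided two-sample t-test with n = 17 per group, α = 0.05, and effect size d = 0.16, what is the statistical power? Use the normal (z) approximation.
Power ≈ 0.07

Power calculation (two-sample t-test, normal approximation):
z_β = d · √(n/2) - z_{α/2}
z_β = 0.16 · √(17/2) - 1.960
z_β = 0.16 · 2.915 - 1.960
z_β = -1.493

Power = Φ(z_β) = Φ(-1.493) ≈ 0.068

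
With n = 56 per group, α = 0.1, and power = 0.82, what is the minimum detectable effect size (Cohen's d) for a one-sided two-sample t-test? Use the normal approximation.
d ≈ 0.42

Minimum detectable effect (two-sample t-test, normal approximation):
d = (z_α + z_β) / √(n/2)
d = (1.282 + 0.915) / √(56/2)
d = 2.197 / 5.292
d ≈ 0.42

By Cohen's convention (0.2 small / 0.5 medium / 0.8 large): small effect.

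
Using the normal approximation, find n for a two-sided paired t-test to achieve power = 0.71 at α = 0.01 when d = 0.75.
n = 18 pairs

Sample size formula (paired t-test, normal approximation):
n = ((z_{α/2} + z_β) / d)²

z_{α/2} = 2.576 (for α = 0.01, two-sided)
z_β = 0.553 (for power = 0.71)
d = 0.75

n = ((2.576 + 0.553) / 0.75)²
n = (4.172)²
n ≈ 17.41
Round up to the next whole number: n = 18 pairs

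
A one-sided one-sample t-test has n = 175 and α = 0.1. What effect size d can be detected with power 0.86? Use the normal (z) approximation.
d ≈ 0.18

Minimum detectable effect (one-sample t-test, normal approximation):
d = (z_α + z_β) / √n
d = (1.282 + 1.080) / √175
d = 2.362 / 13.229
d ≈ 0.18

By Cohen's convention (0.2 small / 0.5 medium / 0.8 large): very small effect.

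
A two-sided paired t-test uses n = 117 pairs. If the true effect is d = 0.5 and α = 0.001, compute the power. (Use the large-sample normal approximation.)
Power ≈ 0.98

Power calculation (paired t-test, normal approximation):
z_β = d · √n - z_{α/2}
z_β = 0.5 · √117 - 3.291
z_β = 0.5 · 10.817 - 3.291
z_β = 2.118

Power = Φ(z_β) = Φ(2.118) ≈ 0.983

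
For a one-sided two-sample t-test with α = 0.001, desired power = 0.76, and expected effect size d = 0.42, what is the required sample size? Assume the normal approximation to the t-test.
n = 164 per group

Sample size formula (two-sample t-test, normal approximation):
n = 2 · ((z_α + z_β) / d)²

z_α = 3.090 (for α = 0.001, one-sided)
z_β = 0.706 (for power = 0.76)
d = 0.42

n = 2 · ((3.090 + 0.706) / 0.42)²
n = 2 · (9.038)²
n ≈ 163.37
Round up to the next whole number: n = 164 per group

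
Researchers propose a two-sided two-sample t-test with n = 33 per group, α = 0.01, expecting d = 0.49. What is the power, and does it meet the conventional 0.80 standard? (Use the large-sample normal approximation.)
Power ≈ 0.28; the study is underpowered (power < 0.80)

Power calculation (two-sample t-test, normal approximation):
z_β = d · √(n/2) - z_{α/2}
z_β = 0.49 · √(33/2) - 2.576
z_β = 0.49 · 4.062 - 2.576
z_β = -0.585

Power = Φ(z_β) = Φ(-0.585) ≈ 0.279

Effect size d = 0.49 is small by Cohen's convention (0.2/0.5/0.8).

Threshold: power ≥ 0.80 is conventionally adequate.
Power ≈ 0.28 → the study is underpowered (power < 0.80).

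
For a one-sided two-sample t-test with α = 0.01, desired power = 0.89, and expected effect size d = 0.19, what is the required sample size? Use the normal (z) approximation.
n = 700 per group

Sample size formula (two-sample t-test, normal approximation):
n = 2 · ((z_α + z_β) / d)²

z_α = 2.326 (for α = 0.01, one-sided)
z_β = 1.227 (for power = 0.89)
d = 0.19

n = 2 · ((2.326 + 1.227) / 0.19)²
n = 2 · (18.700)²
n ≈ 699.38
Round up to the next whole number: n = 700 per group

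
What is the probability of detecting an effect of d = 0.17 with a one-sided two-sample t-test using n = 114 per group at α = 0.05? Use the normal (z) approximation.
Power ≈ 0.36

Power calculation (two-sample t-test, normal approximation):
z_β = d · √(n/2) - z_α
z_β = 0.17 · √(114/2) - 1.645
z_β = 0.17 · 7.550 - 1.645
z_β = -0.361

Power = Φ(z_β) = Φ(-0.361) ≈ 0.359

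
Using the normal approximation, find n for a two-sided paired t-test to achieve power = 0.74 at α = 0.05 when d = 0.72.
n = 14 pairs

Sample size formula (paired t-test, normal approximation):
n = ((z_{α/2} + z_β) / d)²

z_{α/2} = 1.960 (for α = 0.05, two-sided)
z_β = 0.643 (for power = 0.74)
d = 0.72

n = ((1.960 + 0.643) / 0.72)²
n = (3.615)²
n ≈ 13.07
Round up to the next whole number: n = 14 pairs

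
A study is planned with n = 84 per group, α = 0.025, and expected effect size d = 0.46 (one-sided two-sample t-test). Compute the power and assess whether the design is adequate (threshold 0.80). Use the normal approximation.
Power ≈ 0.85; the study is adequately powered (power ≥ 0.80)

Power calculation (two-sample t-test, normal approximation):
z_β = d · √(n/2) - z_α
z_β = 0.46 · √(84/2) - 1.960
z_β = 0.46 · 6.481 - 1.960
z_β = 1.021

Power = Φ(z_β) = Φ(1.021) ≈ 0.846

Effect size d = 0.46 is small by Cohen's convention (0.2/0.5/0.8).

Threshold: power ≥ 0.80 is conventionally adequate.
Power ≈ 0.85 → the study is adequately powered (power ≥ 0.80).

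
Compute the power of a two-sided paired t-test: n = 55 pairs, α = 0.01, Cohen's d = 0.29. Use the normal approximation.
Power ≈ 0.34

Power calculation (paired t-test, normal approximation):
z_β = d · √n - z_{α/2}
z_β = 0.29 · √55 - 2.576
z_β = 0.29 · 7.416 - 2.576
z_β = -0.425

Power = Φ(z_β) = Φ(-0.425) ≈ 0.335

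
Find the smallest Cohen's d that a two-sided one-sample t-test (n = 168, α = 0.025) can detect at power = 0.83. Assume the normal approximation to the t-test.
d ≈ 0.25

Minimum detectable effect (one-sample t-test, normal approximation):
d = (z_{α/2} + z_β) / √n
d = (2.241 + 0.954) / √168
d = 3.196 / 12.961
d ≈ 0.25

By Cohen's convention (0.2 small / 0.5 medium / 0.8 large): small effect.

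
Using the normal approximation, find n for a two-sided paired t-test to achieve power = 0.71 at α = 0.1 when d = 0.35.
n = 40 pairs

Sample size formula (paired t-test, normal approximation):
n = ((z_{α/2} + z_β) / d)²

z_{α/2} = 1.645 (for α = 0.1, two-sided)
z_β = 0.553 (for power = 0.71)
d = 0.35

n = ((1.645 + 0.553) / 0.35)²
n = (6.280)²
n ≈ 39.44
Round up to the next whole number: n = 40 pairs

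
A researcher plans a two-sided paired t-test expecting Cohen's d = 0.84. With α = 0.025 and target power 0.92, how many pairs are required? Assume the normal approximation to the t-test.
n = 19 pairs

Sample size formula (paired t-test, normal approximation):
n = ((z_{α/2} + z_β) / d)²

z_{α/2} = 2.241 (for α = 0.025, two-sided)
z_β = 1.405 (for power = 0.92)
d = 0.84

n = ((2.241 + 1.405) / 0.84)²
n = (4.340)²
n ≈ 18.84
Round up to the next whole number: n = 19 pairs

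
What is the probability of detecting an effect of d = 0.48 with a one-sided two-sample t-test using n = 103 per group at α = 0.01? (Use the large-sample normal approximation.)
Power ≈ 0.87

Power calculation (two-sample t-test, normal approximation):
z_β = d · √(n/2) - z_α
z_β = 0.48 · √(103/2) - 2.326
z_β = 0.48 · 7.176 - 2.326
z_β = 1.118

Power = Φ(z_β) = Φ(1.118) ≈ 0.868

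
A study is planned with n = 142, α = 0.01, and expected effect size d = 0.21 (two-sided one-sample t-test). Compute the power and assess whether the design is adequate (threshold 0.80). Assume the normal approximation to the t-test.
Power ≈ 0.47; the study is underpowered (power < 0.80)

Power calculation (one-sample t-test, normal approximation):
z_β = d · √n - z_{α/2}
z_β = 0.21 · √142 - 2.576
z_β = 0.21 · 11.916 - 2.576
z_β = -0.073

Power = Φ(z_β) = Φ(-0.073) ≈ 0.471

Effect size d = 0.21 is small by Cohen's convention (0.2/0.5/0.8).

Threshold: power ≥ 0.80 is conventionally adequate.
Power ≈ 0.47 → the study is underpowered (power < 0.80).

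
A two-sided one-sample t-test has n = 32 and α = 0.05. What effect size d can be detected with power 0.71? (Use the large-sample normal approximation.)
d ≈ 0.44

Minimum detectable effect (one-sample t-test, normal approximation):
d = (z_{α/2} + z_β) / √n
d = (1.960 + 0.553) / √32
d = 2.513 / 5.657
d ≈ 0.44

By Cohen's convention (0.2 small / 0.5 medium / 0.8 large): small effect.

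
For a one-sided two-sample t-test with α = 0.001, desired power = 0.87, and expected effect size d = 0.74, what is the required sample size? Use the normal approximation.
n = 65 per group

Sample size formula (two-sample t-test, normal approximation):
n = 2 · ((z_α + z_β) / d)²

z_α = 3.090 (for α = 0.001, one-sided)
z_β = 1.126 (for power = 0.87)
d = 0.74

n = 2 · ((3.090 + 1.126) / 0.74)²
n = 2 · (5.697)²
n ≈ 64.91
Round up to the next whole number: n = 65 per group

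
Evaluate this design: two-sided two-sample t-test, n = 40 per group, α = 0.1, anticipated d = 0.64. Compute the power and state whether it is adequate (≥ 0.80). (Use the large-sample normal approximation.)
Power ≈ 0.89; the study is adequately powered (power ≥ 0.80)

Power calculation (two-sample t-test, normal approximation):
z_β = d · √(n/2) - z_{α/2}
z_β = 0.64 · √(40/2) - 1.645
z_β = 0.64 · 4.472 - 1.645
z_β = 1.217

Power = Φ(z_β) = Φ(1.217) ≈ 0.888

Effect size d = 0.64 is medium by Cohen's convention (0.2/0.5/0.8).

Threshold: power ≥ 0.80 is conventionally adequate.
Power ≈ 0.89 → the study is adequately powered (power ≥ 0.80).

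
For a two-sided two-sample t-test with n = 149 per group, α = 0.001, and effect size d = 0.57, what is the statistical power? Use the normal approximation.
Power ≈ 0.95

Power calculation (two-sample t-test, normal approximation):
z_β = d · √(n/2) - z_{α/2}
z_β = 0.57 · √(149/2) - 3.291
z_β = 0.57 · 8.631 - 3.291
z_β = 1.629

Power = Φ(z_β) = Φ(1.629) ≈ 0.948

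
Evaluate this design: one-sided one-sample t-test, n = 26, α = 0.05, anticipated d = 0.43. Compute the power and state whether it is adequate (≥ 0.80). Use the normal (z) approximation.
Power ≈ 0.71; the study is underpowered (power < 0.80)

Power calculation (one-sample t-test, normal approximation):
z_β = d · √n - z_α
z_β = 0.43 · √26 - 1.645
z_β = 0.43 · 5.099 - 1.645
z_β = 0.548

Power = Φ(z_β) = Φ(0.548) ≈ 0.708

Effect size d = 0.43 is small by Cohen's convention (0.2/0.5/0.8).

Threshold: power ≥ 0.80 is conventionally adequate.
Power ≈ 0.71 → the study is underpowered (power < 0.80).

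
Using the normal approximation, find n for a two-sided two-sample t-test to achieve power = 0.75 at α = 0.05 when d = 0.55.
n = 46 per group

Sample size formula (two-sample t-test, normal approximation):
n = 2 · ((z_{α/2} + z_β) / d)²

z_{α/2} = 1.960 (for α = 0.05, two-sided)
z_β = 0.674 (for power = 0.75)
d = 0.55

n = 2 · ((1.960 + 0.674) / 0.55)²
n = 2 · (4.789)²
n ≈ 45.87
Round up to the next whole number: n = 46 per group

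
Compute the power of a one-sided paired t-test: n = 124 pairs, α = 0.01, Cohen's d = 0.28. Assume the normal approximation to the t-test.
Power ≈ 0.79

Power calculation (paired t-test, normal approximation):
z_β = d · √n - z_α
z_β = 0.28 · √124 - 2.326
z_β = 0.28 · 11.136 - 2.326
z_β = 0.792

Power = Φ(z_β) = Φ(0.792) ≈ 0.786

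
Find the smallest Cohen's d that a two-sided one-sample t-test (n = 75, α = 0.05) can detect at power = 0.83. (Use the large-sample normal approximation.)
d ≈ 0.34

Minimum detectable effect (one-sample t-test, normal approximation):
d = (z_{α/2} + z_β) / √n
d = (1.960 + 0.954) / √75
d = 2.914 / 8.660
d ≈ 0.34

By Cohen's convention (0.2 small / 0.5 medium / 0.8 large): small effect.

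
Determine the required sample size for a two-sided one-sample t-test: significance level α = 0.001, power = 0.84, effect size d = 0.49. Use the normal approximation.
n = 77

Sample size formula (one-sample t-test, normal approximation):
n = ((z_{α/2} + z_β) / d)²

z_{α/2} = 3.291 (for α = 0.001, two-sided)
z_β = 0.994 (for power = 0.84)
d = 0.49

n = ((3.291 + 0.994) / 0.49)²
n = (8.745)²
n ≈ 76.48
Round up to the next whole number: n = 77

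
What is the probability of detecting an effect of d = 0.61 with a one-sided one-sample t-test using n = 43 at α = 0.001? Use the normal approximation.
Power ≈ 0.82

Power calculation (one-sample t-test, normal approximation):
z_β = d · √n - z_α
z_β = 0.61 · √43 - 3.090
z_β = 0.61 · 6.557 - 3.090
z_β = 0.910

Power = Φ(z_β) = Φ(0.910) ≈ 0.819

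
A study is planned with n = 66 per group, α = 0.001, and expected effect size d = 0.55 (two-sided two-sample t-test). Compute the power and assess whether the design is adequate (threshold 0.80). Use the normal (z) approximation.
Power ≈ 0.45; the study is underpowered (power < 0.80)

Power calculation (two-sample t-test, normal approximation):
z_β = d · √(n/2) - z_{α/2}
z_β = 0.55 · √(66/2) - 3.291
z_β = 0.55 · 5.745 - 3.291
z_β = -0.131

Power = Φ(z_β) = Φ(-0.131) ≈ 0.448

Effect size d = 0.55 is medium by Cohen's convention (0.2/0.5/0.8).

Threshold: power ≥ 0.80 is conventionally adequate.
Power ≈ 0.45 → the study is underpowered (power < 0.80).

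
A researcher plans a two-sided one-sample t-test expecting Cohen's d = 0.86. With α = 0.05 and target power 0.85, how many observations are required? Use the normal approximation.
n = 13

Sample size formula (one-sample t-test, normal approximation):
n = ((z_{α/2} + z_β) / d)²

z_{α/2} = 1.960 (for α = 0.05, two-sided)
z_β = 1.036 (for power = 0.85)
d = 0.86

n = ((1.960 + 1.036) / 0.86)²
n = (3.484)²
n ≈ 12.14
Round up to the next whole number: n = 13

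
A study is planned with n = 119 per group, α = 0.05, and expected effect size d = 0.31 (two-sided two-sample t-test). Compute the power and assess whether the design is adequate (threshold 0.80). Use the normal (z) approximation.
Power ≈ 0.67; the study is underpowered (power < 0.80)

Power calculation (two-sample t-test, normal approximation):
z_β = d · √(n/2) - z_{α/2}
z_β = 0.31 · √(119/2) - 1.960
z_β = 0.31 · 7.714 - 1.960
z_β = 0.431

Power = Φ(z_β) = Φ(0.431) ≈ 0.667

Effect size d = 0.31 is small by Cohen's convention (0.2/0.5/0.8).

Threshold: power ≥ 0.80 is conventionally adequate.
Power ≈ 0.67 → the study is underpowered (power < 0.80).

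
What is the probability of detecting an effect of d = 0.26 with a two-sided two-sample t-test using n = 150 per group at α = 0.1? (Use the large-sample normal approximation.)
Power ≈ 0.73

Power calculation (two-sample t-test, normal approximation):
z_β = d · √(n/2) - z_{α/2}
z_β = 0.26 · √(150/2) - 1.645
z_β = 0.26 · 8.660 - 1.645
z_β = 0.607

Power = Φ(z_β) = Φ(0.607) ≈ 0.728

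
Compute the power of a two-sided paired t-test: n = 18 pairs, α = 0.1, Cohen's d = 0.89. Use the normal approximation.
Power ≈ 0.98

Power calculation (paired t-test, normal approximation):
z_β = d · √n - z_{α/2}
z_β = 0.89 · √18 - 1.645
z_β = 0.89 · 4.243 - 1.645
z_β = 2.131

Power = Φ(z_β) = Φ(2.131) ≈ 0.983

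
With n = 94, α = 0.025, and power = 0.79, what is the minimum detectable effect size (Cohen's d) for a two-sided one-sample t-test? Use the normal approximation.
d ≈ 0.31

Minimum detectable effect (one-sample t-test, normal approximation):
d = (z_{α/2} + z_β) / √n
d = (2.241 + 0.806) / √94
d = 3.048 / 9.695
d ≈ 0.31

By Cohen's convention (0.2 small / 0.5 medium / 0.8 large): small effect.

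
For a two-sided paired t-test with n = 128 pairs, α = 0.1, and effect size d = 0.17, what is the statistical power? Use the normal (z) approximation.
Power ≈ 0.61

Power calculation (paired t-test, normal approximation):
z_β = d · √n - z_{α/2}
z_β = 0.17 · √128 - 1.645
z_β = 0.17 · 11.314 - 1.645
z_β = 0.278

Power = Φ(z_β) = Φ(0.278) ≈ 0.610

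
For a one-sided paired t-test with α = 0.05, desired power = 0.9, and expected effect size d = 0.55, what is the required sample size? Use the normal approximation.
n = 29 pairs

Sample size formula (paired t-test, normal approximation):
n = ((z_α + z_β) / d)²

z_α = 1.645 (for α = 0.05, one-sided)
z_β = 1.282 (for power = 0.9)
d = 0.55

n = ((1.645 + 1.282) / 0.55)²
n = (5.322)²
n ≈ 28.32
Round up to the next whole number: n = 29 pairs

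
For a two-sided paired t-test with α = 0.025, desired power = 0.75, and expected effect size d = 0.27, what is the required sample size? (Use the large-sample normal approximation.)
n = 117 pairs

Sample size formula (paired t-test, normal approximation):
n = ((z_{α/2} + z_β) / d)²

z_{α/2} = 2.241 (for α = 0.025, two-sided)
z_β = 0.674 (for power = 0.75)
d = 0.27

n = ((2.241 + 0.674) / 0.27)²
n = (10.796)²
n ≈ 116.55
Round up to the next whole number: n = 117 pairs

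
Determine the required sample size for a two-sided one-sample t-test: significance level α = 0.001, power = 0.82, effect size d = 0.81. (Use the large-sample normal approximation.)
n = 27

Sample size formula (one-sample t-test, normal approximation):
n = ((z_{α/2} + z_β) / d)²

z_{α/2} = 3.291 (for α = 0.001, two-sided)
z_β = 0.915 (for power = 0.82)
d = 0.81

n = ((3.291 + 0.915) / 0.81)²
n = (5.193)²
n ≈ 26.97
Round up to the next whole number: n = 27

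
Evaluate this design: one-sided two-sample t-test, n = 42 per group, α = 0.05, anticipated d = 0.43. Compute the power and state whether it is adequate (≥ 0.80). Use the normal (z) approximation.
Power ≈ 0.63; the study is underpowered (power < 0.80)

Power calculation (two-sample t-test, normal approximation):
z_β = d · √(n/2) - z_α
z_β = 0.43 · √(42/2) - 1.645
z_β = 0.43 · 4.583 - 1.645
z_β = 0.326

Power = Φ(z_β) = Φ(0.326) ≈ 0.628

Effect size d = 0.43 is small by Cohen's convention (0.2/0.5/0.8).

Threshold: power ≥ 0.80 is conventionally adequate.
Power ≈ 0.63 → the study is underpowered (power < 0.80).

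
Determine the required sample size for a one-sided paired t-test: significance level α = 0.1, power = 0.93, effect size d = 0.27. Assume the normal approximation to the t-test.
n = 105 pairs

Sample size formula (paired t-test, normal approximation):
n = ((z_α + z_β) / d)²

z_α = 1.282 (for α = 0.1, one-sided)
z_β = 1.476 (for power = 0.93)
d = 0.27

n = ((1.282 + 1.476) / 0.27)²
n = (10.215)²
n ≈ 104.35
Round up to the next whole number: n = 105 pairs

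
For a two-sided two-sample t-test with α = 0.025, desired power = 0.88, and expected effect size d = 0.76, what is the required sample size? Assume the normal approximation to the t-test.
n = 41 per group

Sample size formula (two-sample t-test, normal approximation):
n = 2 · ((z_{α/2} + z_β) / d)²

z_{α/2} = 2.241 (for α = 0.025, two-sided)
z_β = 1.175 (for power = 0.88)
d = 0.76

n = 2 · ((2.241 + 1.175) / 0.76)²
n = 2 · (4.495)²
n ≈ 40.41
Round up to the next whole number: n = 41 per group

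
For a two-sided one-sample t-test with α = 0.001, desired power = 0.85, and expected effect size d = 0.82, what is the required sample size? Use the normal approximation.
n = 28

Sample size formula (one-sample t-test, normal approximation):
n = ((z_{α/2} + z_β) / d)²

z_{α/2} = 3.291 (for α = 0.001, two-sided)
z_β = 1.036 (for power = 0.85)
d = 0.82

n = ((3.291 + 1.036) / 0.82)²
n = (5.277)²
n ≈ 27.85
Round up to the next whole number: n = 28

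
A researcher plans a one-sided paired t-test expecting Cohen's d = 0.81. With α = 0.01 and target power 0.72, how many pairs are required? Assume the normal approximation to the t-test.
n = 13 pairs

Sample size formula (paired t-test, normal approximation):
n = ((z_α + z_β) / d)²

z_α = 2.326 (for α = 0.01, one-sided)
z_β = 0.583 (for power = 0.72)
d = 0.81

n = ((2.326 + 0.583) / 0.81)²
n = (3.591)²
n ≈ 12.90
Round up to the next whole number: n = 13 pairs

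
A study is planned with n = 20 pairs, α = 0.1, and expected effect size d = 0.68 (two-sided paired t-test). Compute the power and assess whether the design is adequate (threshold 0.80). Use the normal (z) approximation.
Power ≈ 0.92; the study is adequately powered (power ≥ 0.80)

Power calculation (paired t-test, normal approximation):
z_β = d · √n - z_{α/2}
z_β = 0.68 · √20 - 1.645
z_β = 0.68 · 4.472 - 1.645
z_β = 1.396

Power = Φ(z_β) = Φ(1.396) ≈ 0.919

Effect size d = 0.68 is medium by Cohen's convention (0.2/0.5/0.8).

Threshold: power ≥ 0.80 is conventionally adequate.
Power ≈ 0.92 → the study is adequately powered (power ≥ 0.80).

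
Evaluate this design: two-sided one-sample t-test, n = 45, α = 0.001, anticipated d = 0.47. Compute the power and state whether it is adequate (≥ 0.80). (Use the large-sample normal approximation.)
Power ≈ 0.45; the study is underpowered (power < 0.80)

Power calculation (one-sample t-test, normal approximation):
z_β = d · √n - z_{α/2}
z_β = 0.47 · √45 - 3.291
z_β = 0.47 · 6.708 - 3.291
z_β = -0.138

Power = Φ(z_β) = Φ(-0.138) ≈ 0.445

Effect size d = 0.47 is small by Cohen's convention (0.2/0.5/0.8).

Threshold: power ≥ 0.80 is conventionally adequate.
Power ≈ 0.45 → the study is underpowered (power < 0.80).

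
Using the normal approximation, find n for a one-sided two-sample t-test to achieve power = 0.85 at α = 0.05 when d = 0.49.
n = 60 per group

Sample size formula (two-sample t-test, normal approximation):
n = 2 · ((z_α + z_β) / d)²

z_α = 1.645 (for α = 0.05, one-sided)
z_β = 1.036 (for power = 0.85)
d = 0.49

n = 2 · ((1.645 + 1.036) / 0.49)²
n = 2 · (5.471)²
n ≈ 59.86
Round up to the next whole number: n = 60 per group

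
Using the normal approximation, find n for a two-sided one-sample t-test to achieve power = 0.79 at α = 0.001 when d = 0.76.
n = 30

Sample size formula (one-sample t-test, normal approximation):
n = ((z_{α/2} + z_β) / d)²

z_{α/2} = 3.291 (for α = 0.001, two-sided)
z_β = 0.806 (for power = 0.79)
d = 0.76

n = ((3.291 + 0.806) / 0.76)²
n = (5.391)²
n ≈ 29.06
Round up to the next whole number: n = 30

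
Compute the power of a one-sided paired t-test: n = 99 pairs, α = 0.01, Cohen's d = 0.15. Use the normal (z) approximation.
Power ≈ 0.20

Power calculation (paired t-test, normal approximation):
z_β = d · √n - z_α
z_β = 0.15 · √99 - 2.326
z_β = 0.15 · 9.950 - 2.326
z_β = -0.834

Power = Φ(z_β) = Φ(-0.834) ≈ 0.202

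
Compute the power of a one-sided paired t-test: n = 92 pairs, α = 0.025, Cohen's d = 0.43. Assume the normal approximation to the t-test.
Power ≈ 0.98

Power calculation (paired t-test, normal approximation):
z_β = d · √n - z_α
z_β = 0.43 · √92 - 1.960
z_β = 0.43 · 9.592 - 1.960
z_β = 2.164

Power = Φ(z_β) = Φ(2.164) ≈ 0.985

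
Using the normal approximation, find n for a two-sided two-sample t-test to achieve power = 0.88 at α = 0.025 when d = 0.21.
n = 530 per group

Sample size formula (two-sample t-test, normal approximation):
n = 2 · ((z_{α/2} + z_β) / d)²

z_{α/2} = 2.241 (for α = 0.025, two-sided)
z_β = 1.175 (for power = 0.88)
d = 0.21

n = 2 · ((2.241 + 1.175) / 0.21)²
n = 2 · (16.267)²
n ≈ 529.23
Round up to the next whole number: n = 530 per group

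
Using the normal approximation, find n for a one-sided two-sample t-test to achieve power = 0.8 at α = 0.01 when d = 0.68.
n = 44 per group

Sample size formula (two-sample t-test, normal approximation):
n = 2 · ((z_α + z_β) / d)²

z_α = 2.326 (for α = 0.01, one-sided)
z_β = 0.842 (for power = 0.8)
d = 0.68

n = 2 · ((2.326 + 0.842) / 0.68)²
n = 2 · (4.659)²
n ≈ 43.41
Round up to the next whole number: n = 44 per group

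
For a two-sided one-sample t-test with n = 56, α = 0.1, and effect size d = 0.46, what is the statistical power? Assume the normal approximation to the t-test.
Power ≈ 0.96

Power calculation (one-sample t-test, normal approximation):
z_β = d · √n - z_{α/2}
z_β = 0.46 · √56 - 1.645
z_β = 0.46 · 7.483 - 1.645
z_β = 1.797

Power = Φ(z_β) = Φ(1.797) ≈ 0.964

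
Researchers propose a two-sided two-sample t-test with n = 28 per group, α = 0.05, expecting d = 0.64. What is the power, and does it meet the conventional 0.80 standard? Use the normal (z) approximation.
Power ≈ 0.67; the study is underpowered (power < 0.80)

Power calculation (two-sample t-test, normal approximation):
z_β = d · √(n/2) - z_{α/2}
z_β = 0.64 · √(28/2) - 1.960
z_β = 0.64 · 3.742 - 1.960
z_β = 0.435

Power = Φ(z_β) = Φ(0.435) ≈ 0.668

Effect size d = 0.64 is medium by Cohen's convention (0.2/0.5/0.8).

Threshold: power ≥ 0.80 is conventionally adequate.
Power ≈ 0.67 → the study is underpowered (power < 0.80).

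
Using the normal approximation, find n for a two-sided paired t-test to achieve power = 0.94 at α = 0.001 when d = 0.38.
n = 163 pairs

Sample size formula (paired t-test, normal approximation):
n = ((z_{α/2} + z_β) / d)²

z_{α/2} = 3.291 (for α = 0.001, two-sided)
z_β = 1.555 (for power = 0.94)
d = 0.38

n = ((3.291 + 1.555) / 0.38)²
n = (12.753)²
n ≈ 162.64
Round up to the next whole number: n = 163 pairs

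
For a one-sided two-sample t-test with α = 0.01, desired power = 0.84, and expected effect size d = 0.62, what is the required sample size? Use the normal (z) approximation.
n = 58 per group

Sample size formula (two-sample t-test, normal approximation):
n = 2 · ((z_α + z_β) / d)²

z_α = 2.326 (for α = 0.01, one-sided)
z_β = 0.994 (for power = 0.84)
d = 0.62

n = 2 · ((2.326 + 0.994) / 0.62)²
n = 2 · (5.355)²
n ≈ 57.35
Round up to the next whole number: n = 58 per group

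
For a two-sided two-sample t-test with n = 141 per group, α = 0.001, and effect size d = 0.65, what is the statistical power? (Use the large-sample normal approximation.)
Power ≈ 0.98

Power calculation (two-sample t-test, normal approximation):
z_β = d · √(n/2) - z_{α/2}
z_β = 0.65 · √(141/2) - 3.291
z_β = 0.65 · 8.396 - 3.291
z_β = 2.167

Power = Φ(z_β) = Φ(2.167) ≈ 0.985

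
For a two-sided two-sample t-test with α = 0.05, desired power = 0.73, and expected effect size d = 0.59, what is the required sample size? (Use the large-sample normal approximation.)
n = 39 per group

Sample size formula (two-sample t-test, normal approximation):
n = 2 · ((z_{α/2} + z_β) / d)²

z_{α/2} = 1.960 (for α = 0.05, two-sided)
z_β = 0.613 (for power = 0.73)
d = 0.59

n = 2 · ((1.960 + 0.613) / 0.59)²
n = 2 · (4.361)²
n ≈ 38.04
Round up to the next whole number: n = 39 per group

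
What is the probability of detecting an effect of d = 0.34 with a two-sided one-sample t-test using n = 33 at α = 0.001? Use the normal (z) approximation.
Power ≈ 0.09

Power calculation (one-sample t-test, normal approximation):
z_β = d · √n - z_{α/2}
z_β = 0.34 · √33 - 3.291
z_β = 0.34 · 5.745 - 3.291
z_β = -1.337

Power = Φ(z_β) = Φ(-1.337) ≈ 0.091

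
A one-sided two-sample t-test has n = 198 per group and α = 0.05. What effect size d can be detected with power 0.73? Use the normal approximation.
d ≈ 0.23

Minimum detectable effect (two-sample t-test, normal approximation):
d = (z_α + z_β) / √(n/2)
d = (1.645 + 0.613) / √(198/2)
d = 2.258 / 9.950
d ≈ 0.23

By Cohen's convention (0.2 small / 0.5 medium / 0.8 large): small effect.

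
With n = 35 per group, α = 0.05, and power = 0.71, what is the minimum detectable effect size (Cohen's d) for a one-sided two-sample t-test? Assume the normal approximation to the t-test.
d ≈ 0.53

Minimum detectable effect (two-sample t-test, normal approximation):
d = (z_α + z_β) / √(n/2)
d = (1.645 + 0.553) / √(35/2)
d = 2.198 / 4.183
d ≈ 0.53

By Cohen's convention (0.2 small / 0.5 medium / 0.8 large): medium effect.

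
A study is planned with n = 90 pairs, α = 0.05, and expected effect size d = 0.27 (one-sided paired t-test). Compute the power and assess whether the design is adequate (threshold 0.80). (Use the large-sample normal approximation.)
Power ≈ 0.82; the study is adequately powered (power ≥ 0.80)

Power calculation (paired t-test, normal approximation):
z_β = d · √n - z_α
z_β = 0.27 · √90 - 1.645
z_β = 0.27 · 9.487 - 1.645
z_β = 0.917

Power = Φ(z_β) = Φ(0.917) ≈ 0.820

Effect size d = 0.27 is small by Cohen's convention (0.2/0.5/0.8).

Threshold: power ≥ 0.80 is conventionally adequate.
Power ≈ 0.82 → the study is adequately powered (power ≥ 0.80).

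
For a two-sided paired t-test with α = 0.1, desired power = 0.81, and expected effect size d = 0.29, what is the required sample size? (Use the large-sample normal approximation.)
n = 76 pairs

Sample size formula (paired t-test, normal approximation):
n = ((z_{α/2} + z_β) / d)²

z_{α/2} = 1.645 (for α = 0.1, two-sided)
z_β = 0.878 (for power = 0.81)
d = 0.29

n = ((1.645 + 0.878) / 0.29)²
n = (8.700)²
n ≈ 75.69
Round up to the next whole number: n = 76 pairs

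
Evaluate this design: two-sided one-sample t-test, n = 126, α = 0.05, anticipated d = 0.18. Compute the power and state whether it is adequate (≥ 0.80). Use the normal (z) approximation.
Power ≈ 0.52; the study is underpowered (power < 0.80)

Power calculation (one-sample t-test, normal approximation):
z_β = d · √n - z_{α/2}
z_β = 0.18 · √126 - 1.960
z_β = 0.18 · 11.225 - 1.960
z_β = 0.061

Power = Φ(z_β) = Φ(0.061) ≈ 0.524

Effect size d = 0.18 is very small by Cohen's convention (0.2/0.5/0.8).

Threshold: power ≥ 0.80 is conventionally adequate.
Power ≈ 0.52 → the study is underpowered (power < 0.80).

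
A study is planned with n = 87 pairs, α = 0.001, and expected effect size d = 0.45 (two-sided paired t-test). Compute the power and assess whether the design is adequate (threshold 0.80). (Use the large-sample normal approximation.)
Power ≈ 0.82; the study is adequately powered (power ≥ 0.80)

Power calculation (paired t-test, normal approximation):
z_β = d · √n - z_{α/2}
z_β = 0.45 · √87 - 3.291
z_β = 0.45 · 9.327 - 3.291
z_β = 0.907

Power = Φ(z_β) = Φ(0.907) ≈ 0.818

Effect size d = 0.45 is small by Cohen's convention (0.2/0.5/0.8).

Threshold: power ≥ 0.80 is conventionally adequate.
Power ≈ 0.82 → the study is adequately powered (power ≥ 0.80).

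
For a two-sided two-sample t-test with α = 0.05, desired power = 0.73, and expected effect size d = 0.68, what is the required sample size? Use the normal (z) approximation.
n = 29 per group

Sample size formula (two-sample t-test, normal approximation):
n = 2 · ((z_{α/2} + z_β) / d)²

z_{α/2} = 1.960 (for α = 0.05, two-sided)
z_β = 0.613 (for power = 0.73)
d = 0.68

n = 2 · ((1.960 + 0.613) / 0.68)²
n = 2 · (3.784)²
n ≈ 28.64
Round up to the next whole number: n = 29 per group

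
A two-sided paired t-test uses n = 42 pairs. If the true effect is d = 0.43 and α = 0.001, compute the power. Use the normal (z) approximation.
Power ≈ 0.31

Power calculation (paired t-test, normal approximation):
z_β = d · √n - z_{α/2}
z_β = 0.43 · √42 - 3.291
z_β = 0.43 · 6.481 - 3.291
z_β = -0.504

Power = Φ(z_β) = Φ(-0.504) ≈ 0.307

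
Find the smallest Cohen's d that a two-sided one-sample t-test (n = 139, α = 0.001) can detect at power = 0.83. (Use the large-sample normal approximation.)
d ≈ 0.36

Minimum detectable effect (one-sample t-test, normal approximation):
d = (z_{α/2} + z_β) / √n
d = (3.291 + 0.954) / √139
d = 4.245 / 11.790
d ≈ 0.36

By Cohen's convention (0.2 small / 0.5 medium / 0.8 large): small effect.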